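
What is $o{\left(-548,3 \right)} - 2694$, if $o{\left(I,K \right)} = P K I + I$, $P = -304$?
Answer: $496534$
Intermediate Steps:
$o{\left(I,K \right)} = I - 304 I K$ ($o{\left(I,K \right)} = - 304 K I + I = - 304 I K + I = I - 304 I K$)
$o{\left(-548,3 \right)} - 2694 = - 548 \left(1 - 912\right) - 2694 = \left(-548\right) \left(-911\right) - 2694 = 499228 - 2694 = 496534$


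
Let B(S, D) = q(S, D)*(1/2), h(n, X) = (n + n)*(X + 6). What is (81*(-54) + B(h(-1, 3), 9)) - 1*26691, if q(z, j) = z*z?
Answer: -30903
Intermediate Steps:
h(n, X) = 2*n*(6 + X) (h(n, X) = (2*n)*(6 + X) = 2*n*(6 + X))
q(z, j) = z²
B(S, D) = S²/2 (B(S, D) = S²*(1/2) = S²*(1*(½)) = S²*(½) = S²/2)
(81*(-54) + B(h(-1, 3), 9)) - 1*26691 = (81*(-54) + (2*(-1)*(6 + 3))²/2) - 1*26691 = (-4374 + (2*(-1)*9)²/2) - 26691 = (-4374 + (½)*(-18)²) - 26691 = (-4374 + (½)*324) - 26691 = (-4374 + 162) - 26691 = -4212 - 26691 = -30903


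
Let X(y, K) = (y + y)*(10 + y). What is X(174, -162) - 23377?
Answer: 40655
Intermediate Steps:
X(y, K) = 2*y*(10 + y) (X(y, K) = (2*y)*(10 + y) = 2*y*(10 + y))
X(174, -162) - 23377 = 2*174*(10 + 174) - 23377 = 2*174*184 - 23377 = 64032 - 23377 = 40655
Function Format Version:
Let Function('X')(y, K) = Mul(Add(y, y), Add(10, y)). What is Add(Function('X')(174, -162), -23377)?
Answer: 40655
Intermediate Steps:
Function('X')(y, K) = Mul(2, y, Add(10, y)) (Function('X')(y, K) = Mul(Mul(2, y), Add(10, y)) = Mul(2, y, Add(10, y)))
Add(Function('X')(174, -162), -23377) = Add(Mul(2, 174, Add(10, 174)), -23377) = Add(Mul(2, 174, 184), -23377) = Add(64032, -23377) = 40655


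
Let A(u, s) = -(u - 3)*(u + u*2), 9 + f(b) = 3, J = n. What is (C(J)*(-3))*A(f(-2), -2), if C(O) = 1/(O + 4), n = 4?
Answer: 243/4 ≈ 60.750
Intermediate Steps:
J = 4
f(b) = -6 (f(b) = -9 + 3 = -6)
A(u, s) = -3*u*(-3 + u) (A(u, s) = -(-3 + u)*(u + 2*u) = -(-3 + u)*3*u = -3*u*(-3 + u))
C(O) = 1/(4 + O)
(C(J)*(-3))*A(f(-2), -2) = (-3/(4 + 4))*(3*(-6)*(3 - 1*(-6))) = (-3/8)*(3*(-6)*(3 + 6)) = ((⅛)*(-3))*(3*(-6)*9) = -3/8*(-162) = 243/4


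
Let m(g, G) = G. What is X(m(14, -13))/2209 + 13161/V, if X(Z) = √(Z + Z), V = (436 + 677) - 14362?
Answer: -13161/13249 + I*√26/2209 ≈ -0.99336 + 0.0023083*I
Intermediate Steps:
V = -13249 (V = 1113 - 14362 = -13249)
X(Z) = √2*√Z (X(Z) = √(2*Z) = √2*√Z)
X(m(14, -13))/2209 + 13161/V = (√2*√(-13))/2209 + 13161/(-13249) = (√2*(I*√13))*(1/2209) + 13161*(-1/13249) = (I*√26)*(1/2209) - 13161/13249 = I*√26/2209 - 13161/13249 = -13161/13249 + I*√26/2209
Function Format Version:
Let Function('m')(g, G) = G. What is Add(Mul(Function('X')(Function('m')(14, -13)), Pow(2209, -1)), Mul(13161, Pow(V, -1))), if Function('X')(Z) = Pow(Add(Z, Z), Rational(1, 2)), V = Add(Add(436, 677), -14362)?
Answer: Add(Rational(-13161, 13249), Mul(Rational(1, 2209), I, Pow(26, Rational(1, 2)))) ≈ Add(-0.99336, Mul(0.0023083, I))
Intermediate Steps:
V = -13249 (V = Add(1113, -14362) = -13249)
Function('X')(Z) = Mul(Pow(2, Rational(1, 2)), Pow(Z, Rational(1, 2))) (Function('X')(Z) = Pow(Mul(2, Z), Rational(1, 2)) = Mul(Pow(2, Rational(1, 2)), Pow(Z, Rational(1, 2))))
Add(Mul(Function('X')(Function('m')(14, -13)), Pow(2209, -1)), Mul(13161, Pow(V, -1))) = Add(Mul(Mul(Pow(2, Rational(1, 2)), Pow(-13, Rational(1, 2))), Pow(2209, -1)), Mul(13161, Pow(-13249, -1))) = Add(Mul(Mul(Pow(2, Rational(1, 2)), Mul(I, Pow(13, Rational(1, 2)))), Rational(1, 2209)), Mul(13161, Rational(-1, 13249))) = Add(Mul(Mul(I, Pow(26, Rational(1, 2))), Rational(1, 2209)), Rational(-13161, 13249)) = Add(Mul(Rational(1, 2209), I, Pow(26, Rational(1, 2))), Rational(-13161, 13249)) = Add(Rational(-13161, 13249), Mul(Rational(1, 2209), I, Pow(26, Rational(1, 2))))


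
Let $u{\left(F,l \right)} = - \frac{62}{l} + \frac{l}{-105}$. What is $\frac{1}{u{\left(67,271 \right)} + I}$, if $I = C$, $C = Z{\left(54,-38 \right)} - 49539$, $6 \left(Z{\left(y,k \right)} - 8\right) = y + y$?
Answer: $- \frac{28455}{1408972366} \approx -2.0196 \cdot 10^{-5}$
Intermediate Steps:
$Z{\left(y,k \right)} = 8 + \frac{y}{3}$ ($Z{\left(y,k \right)} = 8 + \frac{y + y}{6} = 8 + \frac{2 y}{6} = 8 + \frac{y}{3}$)
$C = -49513$ ($C = \left(8 + \frac{1}{3} \cdot 54\right) - 49539 = \left(8 + 18\right) - 49539 = 26 - 49539 = -49513$)
$u{\left(F,l \right)} = - \frac{62}{l} - \frac{l}{105}$ ($u{\left(F,l \right)} = - \frac{62}{l} + l \left(- \frac{1}{105}\right) = - \frac{62}{l} - \frac{l}{105}$)
$I = -49513$
$\frac{1}{u{\left(67,271 \right)} + I} = \frac{1}{\left(- \frac{62}{271} - \frac{271}{105}\right) - 49513} = \frac{1}{- \frac{79951}{28455} - 49513} = \frac{1}{- \frac{1408972366}{28455}} = - \frac{28455}{1408972366}$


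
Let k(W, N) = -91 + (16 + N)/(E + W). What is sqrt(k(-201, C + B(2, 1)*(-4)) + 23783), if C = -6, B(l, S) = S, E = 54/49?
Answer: sqrt(252561730730)/3265 ≈ 153.92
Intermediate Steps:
E = 54/49 (E = 54*(1/49) = 54/49 ≈ 1.1020)
k(W, N) = -91 + (16 + N)/(54/49 + W)
sqrt(k(-201, C + B(2, 1)*(-4)) + 23783) = sqrt(7*(-590 - 637*(-201) + 7*(-6 + 1*(-4)))/(54 + 49*(-201)) + 23783) = sqrt(7*(-590 + 128037 + 7*(-6 - 4))/(54 - 9849) + 23783) = sqrt(7*(-590 + 128037 + 7*(-10))/(-9795) + 23783) = sqrt(7*(-1/9795)*(-590 + 128037 - 70) + 23783) = sqrt(7*(-1/9795)*127377 + 23783) = sqrt(-297213/3265 + 23783) = sqrt(77354282/3265) = sqrt(252561730730)/3265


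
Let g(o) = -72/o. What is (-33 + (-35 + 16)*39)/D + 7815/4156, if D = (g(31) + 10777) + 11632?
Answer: 5328634641/2886786692 ≈ 1.8459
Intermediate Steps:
D = 694607/31 (D = (-72/31 + 10777) + 11632 = 334015/31 + 11632 = 694607/31 ≈ 22407.)
(-33 + (-35 + 16)*39)/D + 7815/4156 = (-33 + (-35 + 16)*39)/(694607/31) + 7815/4156 = (-33 - 19*39)*(31/694607) + 7815*(1/4156) = (-33 - 741)*(31/694607) + 7815/4156 = -774*31/694607 + 7815/4156 = -23994/694607 + 7815/4156 = 5328634641/2886786692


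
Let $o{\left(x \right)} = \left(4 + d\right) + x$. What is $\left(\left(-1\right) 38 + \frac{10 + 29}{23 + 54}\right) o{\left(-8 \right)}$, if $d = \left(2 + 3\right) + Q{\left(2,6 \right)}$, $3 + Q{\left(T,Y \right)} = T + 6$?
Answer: $- \frac{17322}{77} \approx -224.96$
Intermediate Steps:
$Q{\left(T,Y \right)} = 3 + T$ ($Q{\left(T,Y \right)} = -3 + \left(T + 6\right) = -3 + \left(6 + T\right) = 3 + T$)
$d = 10$ ($d = \left(2 + 3\right) + \left(3 + 2\right) = 5 + 5 = 10$)
$o{\left(x \right)} = 14 + x$ ($o{\left(x \right)} = \left(4 + 10\right) + x = 14 + x$)
$\left(\left(-1\right) 38 + \frac{10 + 29}{23 + 54}\right) o{\left(-8 \right)} = \left(\left(-1\right) 38 + \frac{10 + 29}{23 + 54}\right) \left(14 - 8\right) = \left(-38 + \frac{39}{77}\right) 6 = \left(- \frac{2887}{77}\right) 6 = - \frac{17322}{77}$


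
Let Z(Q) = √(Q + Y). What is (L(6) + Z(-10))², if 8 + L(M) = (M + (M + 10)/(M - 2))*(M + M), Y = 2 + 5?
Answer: (112 + I*√3)² ≈ 12541.0 + 387.98*I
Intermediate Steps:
Y = 7
Z(Q) = √(7 + Q) (Z(Q) = √(Q + 7) = √(7 + Q))
L(M) = -8 + 2*M*(M + (10 + M)/(-2 + M)) (L(M) = -8 + (M + (M + 10)/(M - 2))*(M + M) = -8 + (M + (10 + M)/(-2 + M))*(2*M) = -8 + 2*M*(M + (10 + M)/(-2 + M)))
(L(6) + Z(-10))² = (2*(8 + 6³ - 1*6² + 6*6)/(-2 + 6) + √(7 - 10))² = (2*(8 + 216 - 1*36 + 36)/4 + √(-3))² = (2*(¼)*(8 + 216 - 36 + 36) + I*√3)² = (2*(¼)*224 + I*√3)² = (112 + I*√3)²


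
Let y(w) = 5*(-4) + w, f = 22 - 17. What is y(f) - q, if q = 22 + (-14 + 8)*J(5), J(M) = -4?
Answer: -61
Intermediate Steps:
q = 46 (q = 22 + (-14 + 8)*(-4) = 22 - 6*(-4) = 22 + 24 = 46)
f = 5
y(w) = -20 + w
y(f) - q = (-20 + 5) - 1*46 = -15 - 46 = -61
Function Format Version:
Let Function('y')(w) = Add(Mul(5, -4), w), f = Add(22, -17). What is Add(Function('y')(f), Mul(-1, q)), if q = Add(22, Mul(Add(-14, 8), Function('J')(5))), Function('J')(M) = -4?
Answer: -61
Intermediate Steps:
q = 46 (q = Add(22, Mul(Add(-14, 8), -4)) = Add(22, Mul(-6, -4)) = Add(22, 24) = 46)
f = 5
Function('y')(w) = Add(-20, w)
Add(Function('y')(f), Mul(-1, q)) = Add(Add(-20, 5), Mul(-1, 46)) = Add(-15, -46) = -61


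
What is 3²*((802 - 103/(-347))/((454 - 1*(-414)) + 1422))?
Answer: 2505573/794630 ≈ 3.1531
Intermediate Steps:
3²*((802 - 103/(-347))/((454 - 1*(-414)) + 1422)) = 9*((802 - 103*(-1/347))/((454 + 414) + 1422)) = 9*((802 + 103/347)/(868 + 1422)) = 9*((278397/347)/2290) = 9*((278397/347)*(1/2290)) = 9*(278397/794630) = 2505573/794630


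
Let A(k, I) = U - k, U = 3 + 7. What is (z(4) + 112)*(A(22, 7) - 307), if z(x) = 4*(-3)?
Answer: -31900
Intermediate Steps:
z(x) = -12
U = 10
A(k, I) = 10 - k
(z(4) + 112)*(A(22, 7) - 307) = (-12 + 112)*((10 - 1*22) - 307) = 100*((10 - 22) - 307) = 100*(-12 - 307) = 100*(-319) = -31900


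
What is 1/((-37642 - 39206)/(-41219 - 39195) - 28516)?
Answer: -40207/1146504388 ≈ -3.5069e-5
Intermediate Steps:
1/((-37642 - 39206)/(-41219 - 39195) - 28516) = 1/(-76848/(-80414) - 28516) = 1/(-76848*(-1/80414) - 28516) = 1/(38424/40207 - 28516) = 1/(-1146504388/40207) = -40207/1146504388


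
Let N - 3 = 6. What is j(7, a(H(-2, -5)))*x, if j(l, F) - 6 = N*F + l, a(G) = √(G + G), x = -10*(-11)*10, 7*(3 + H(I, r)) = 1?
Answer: 14300 + 19800*I*√70/7 ≈ 14300.0 + 23666.0*I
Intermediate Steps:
N = 9 (N = 3 + 6 = 9)
H(I, r) = -20/7 (H(I, r) = -3 + (⅐)*1 = -3 + ⅐ = -20/7)
x = 1100 (x = 110*10 = 1100)
a(G) = √2*√G (a(G) = √(2*G) = √2*√G)
j(l, F) = 6 + l + 9*F (j(l, F) = 6 + (9*F + l) = 6 + (l + 9*F) = 6 + l + 9*F)
j(7, a(H(-2, -5)))*x = (6 + 7 + 9*(√2*√(-20/7)))*1100 = (6 + 7 + 9*(√2*(2*I*√35/7)))*1100 = (6 + 7 + 9*(2*I*√70/7))*1100 = (6 + 7 + 18*I*√70/7)*1100 = (13 + 18*I*√70/7)*1100 = 14300 + 19800*I*√70/7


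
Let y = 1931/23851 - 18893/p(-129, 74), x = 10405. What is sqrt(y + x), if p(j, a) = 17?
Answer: sqrt(5286924926657)/23851 ≈ 96.404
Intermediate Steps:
y = -26504948/23851 (y = 1931/23851 - 18893/17 = -26504948/23851 ≈ -1111.3)
sqrt(y + x) = sqrt(-26504948/23851 + 10405) = sqrt(221664707/23851) = sqrt(5286924926657)/23851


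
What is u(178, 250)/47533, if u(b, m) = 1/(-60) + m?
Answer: 14999/2851980 ≈ 0.0052592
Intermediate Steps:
u(b, m) = -1/60 + m
u(178, 250)/47533 = (-1/60 + 250)/47533 = (14999/60)*(1/47533) = 14999/2851980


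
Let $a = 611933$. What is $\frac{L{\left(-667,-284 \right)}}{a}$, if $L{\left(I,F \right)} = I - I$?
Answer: $0$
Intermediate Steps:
$L{\left(I,F \right)} = 0$
$\frac{L{\left(-667,-284 \right)}}{a} = \frac{0}{611933} = 0 \cdot \frac{1}{611933} = 0$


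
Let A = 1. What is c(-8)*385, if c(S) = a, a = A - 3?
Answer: -770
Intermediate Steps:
a = -2 (a = 1 - 3 = -2)
c(S) = -2
c(-8)*385 = -2*385 = -770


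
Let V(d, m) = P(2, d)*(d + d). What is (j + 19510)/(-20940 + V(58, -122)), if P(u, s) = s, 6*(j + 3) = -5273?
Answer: -111769/85272 ≈ -1.3107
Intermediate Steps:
j = -5291/6 (j = -3 + (⅙)*(-5273) = -3 - 5273/6 = -5291/6 ≈ -881.83)
V(d, m) = 2*d² (V(d, m) = d*(d + d) = d*(2*d) = 2*d²)
(j + 19510)/(-20940 + V(58, -122)) = (-5291/6 + 19510)/(-20940 + 2*58²) = 111769/(6*(-20940 + 2*3364)) = 111769/(6*(-20940 + 6728)) = (111769/6)/(-14212) = (111769/6)*(-1/14212) = -111769/85272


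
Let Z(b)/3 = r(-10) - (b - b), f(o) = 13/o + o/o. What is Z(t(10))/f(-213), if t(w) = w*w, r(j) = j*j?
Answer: 639/2 ≈ 319.50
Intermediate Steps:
r(j) = j²
t(w) = w²
f(o) = 1 + 13/o (f(o) = 13/o + 1 = 1 + 13/o)
Z(b) = 300 (Z(b) = 3*((-10)² - (b - b)) = 3*(100 - 1*0) = 3*(100 + 0) = 3*100 = 300)
Z(t(10))/f(-213) = 300/(((13 - 213)/(-213))) = 300/((-1/213*(-200))) = 300/(200/213) = 300*(213/200) = 639/2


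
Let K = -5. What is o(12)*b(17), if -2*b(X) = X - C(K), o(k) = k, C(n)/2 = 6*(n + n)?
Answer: -822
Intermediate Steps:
C(n) = 24*n (C(n) = 2*(6*(n + n)) = 2*(6*(2*n)) = 2*(12*n) = 24*n)
b(X) = -60 - X/2 (b(X) = -(X - 24*(-5))/2 = -(X - 1*(-120))/2 = -(X + 120)/2 = -(120 + X)/2 = -60 - X/2)
o(12)*b(17) = 12*(-60 - ½*17) = 12*(-60 - 17/2) = 12*(-137/2) = -822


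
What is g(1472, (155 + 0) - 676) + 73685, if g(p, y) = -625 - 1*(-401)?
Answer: 73461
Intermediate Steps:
g(p, y) = -224 (g(p, y) = -625 + 401 = -224)
g(1472, (155 + 0) - 676) + 73685 = -224 + 73685 = 73461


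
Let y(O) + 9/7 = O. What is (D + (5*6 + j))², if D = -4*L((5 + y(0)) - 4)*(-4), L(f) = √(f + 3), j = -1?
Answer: 10751/7 + 928*√133/7 ≈ 3064.7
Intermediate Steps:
y(O) = -9/7 + O
L(f) = √(3 + f)
D = 16*√133/7 (D = -4*√(3 + ((5 + (-9/7 + 0)) - 4))*(-4) = -4*√(3 + ((5 - 9/7) - 4))*(-4) = -4*√(3 + (26/7 - 4))*(-4) = -4*√(3 - 2/7)*(-4) = -4*√133/7*(-4) = 16*√133/7 ≈ 26.360)
(D + (5*6 + j))² = (16*√133/7 + (5*6 - 1))² = (16*√133/7 + (30 - 1))² = (16*√133/7 + 29)² = (29 + 16*√133/7)²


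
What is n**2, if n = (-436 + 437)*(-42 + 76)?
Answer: 1156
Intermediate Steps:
n = 34 (n = 1*34 = 34)
n**2 = 34**2 = 1156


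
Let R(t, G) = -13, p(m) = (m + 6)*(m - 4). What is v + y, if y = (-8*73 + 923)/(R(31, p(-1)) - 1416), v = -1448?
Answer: -2069531/1429 ≈ -1448.2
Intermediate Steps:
p(m) = (-4 + m)*(6 + m) (p(m) = (6 + m)*(-4 + m) = (-4 + m)*(6 + m))
y = -339/1429 (y = (-8*73 + 923)/(-13 - 1416) = (-584 + 923)/(-1429) = 339*(-1/1429) = -339/1429 ≈ -0.23723)
v + y = -1448 - 339/1429 = -2069531/1429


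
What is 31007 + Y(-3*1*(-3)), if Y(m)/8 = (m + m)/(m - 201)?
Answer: 124025/4 ≈ 31006.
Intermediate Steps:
Y(m) = 16*m/(-201 + m) (Y(m) = 8*((m + m)/(m - 201)) = 8*((2*m)/(-201 + m)) = 8*(2*m/(-201 + m)) = 16*m/(-201 + m))
31007 + Y(-3*1*(-3)) = 31007 + 16*(-3*1*(-3))/(-201 - 3*1*(-3)) = 31007 + 16*(-3*(-3))/(-201 - 3*(-3)) = 31007 + 16*9/(-201 + 9) = 31007 + 16*9/(-192) = 31007 + 16*9*(-1/192) = 31007 - ¾ = 124025/4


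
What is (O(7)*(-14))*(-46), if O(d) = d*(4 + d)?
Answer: 49588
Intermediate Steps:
(O(7)*(-14))*(-46) = ((7*(4 + 7))*(-14))*(-46) = ((7*11)*(-14))*(-46) = (77*(-14))*(-46) = -1078*(-46) = 49588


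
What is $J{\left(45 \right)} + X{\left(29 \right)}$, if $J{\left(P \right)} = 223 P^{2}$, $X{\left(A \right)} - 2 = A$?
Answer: $451606$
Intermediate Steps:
$X{\left(A \right)} = 2 + A$
$J{\left(45 \right)} + X{\left(29 \right)} = 223 \cdot 45^{2} + \left(2 + 29\right) = 223 \cdot 2025 + 31 = 451575 + 31 = 451606$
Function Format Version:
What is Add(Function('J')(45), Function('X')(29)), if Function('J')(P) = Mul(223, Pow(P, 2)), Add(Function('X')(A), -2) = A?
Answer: 451606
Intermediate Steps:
Function('X')(A) = Add(2, A)
Add(Function('J')(45), Function('X')(29)) = Add(Mul(223, Pow(45, 2)), Add(2, 29)) = Add(Mul(223, 2025), 31) = Add(451575, 31) = 451606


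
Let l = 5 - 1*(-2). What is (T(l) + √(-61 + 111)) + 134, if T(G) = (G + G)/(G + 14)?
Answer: 404/3 + 5*√2 ≈ 141.74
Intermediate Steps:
l = 7 (l = 5 + 2 = 7)
T(G) = 2*G/(14 + G) (T(G) = (2*G)/(14 + G) = 2*G/(14 + G))
(T(l) + √(-61 + 111)) + 134 = (2*7/(14 + 7) + √(-61 + 111)) + 134 = (2*7/21 + √50) + 134 = (2*7*(1/21) + 5*√2) + 134 = (⅔ + 5*√2) + 134 = 404/3 + 5*√2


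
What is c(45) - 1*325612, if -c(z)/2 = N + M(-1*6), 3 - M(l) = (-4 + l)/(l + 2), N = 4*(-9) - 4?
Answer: -325533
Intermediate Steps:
N = -40 (N = -36 - 4 = -40)
M(l) = 3 - (-4 + l)/(2 + l) (M(l) = 3 - (-4 + l)/(l + 2) = 3 - (-4 + l)/(2 + l))
c(z) = 79 (c(z) = -2*(-40 + 2*(5 - 1*6)/(2 - 1*6)) = -2*(-40 + 2*(5 - 6)/(2 - 6)) = -2*(-40 + 2*(-1)/(-4)) = -2*(-40 + 2*(-¼)*(-1)) = -2*(-40 + ½) = -2*(-79/2) = 79)
c(45) - 1*325612 = 79 - 1*325612 = 79 - 325612 = -325533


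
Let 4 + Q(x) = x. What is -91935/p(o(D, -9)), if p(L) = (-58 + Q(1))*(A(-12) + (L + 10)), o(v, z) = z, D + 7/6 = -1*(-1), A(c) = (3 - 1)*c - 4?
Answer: -3405/61 ≈ -55.820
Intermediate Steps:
A(c) = -4 + 2*c (A(c) = 2*c - 4 = -4 + 2*c)
Q(x) = -4 + x
D = -⅙ (D = -7/6 - 1*(-1) = -7/6 + 1 = -⅙ ≈ -0.16667)
p(L) = 1098 - 61*L (p(L) = (-58 + (-4 + 1))*((-4 + 2*(-12)) + (L + 10)) = (-58 - 3)*((-4 - 24) + (10 + L)) = -61*(-28 + (10 + L)) = -61*(-18 + L) = 1098 - 61*L)
-91935/p(o(D, -9)) = -91935/(1098 - 61*(-9)) = -91935/(1098 + 549) = -91935/1647 = -91935*1/1647 = -3405/61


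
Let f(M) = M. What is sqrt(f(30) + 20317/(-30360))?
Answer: sqrt(55857570)/1380 ≈ 5.4158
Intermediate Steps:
sqrt(f(30) + 20317/(-30360)) = sqrt(30 + 20317/(-30360)) = sqrt(30 + 20317*(-1/30360)) = sqrt(30 - 1847/2760) = sqrt(80953/2760) = sqrt(55857570)/1380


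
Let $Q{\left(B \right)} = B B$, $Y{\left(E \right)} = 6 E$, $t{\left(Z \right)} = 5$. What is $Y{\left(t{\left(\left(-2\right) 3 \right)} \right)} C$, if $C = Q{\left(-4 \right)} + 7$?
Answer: $690$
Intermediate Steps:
$Q{\left(B \right)} = B^{2}$
$C = 23$ ($C = \left(-4\right)^{2} + 7 = 16 + 7 = 23$)
$Y{\left(t{\left(\left(-2\right) 3 \right)} \right)} C = 6 \cdot 5 \cdot 23 = 30 \cdot 23 = 690$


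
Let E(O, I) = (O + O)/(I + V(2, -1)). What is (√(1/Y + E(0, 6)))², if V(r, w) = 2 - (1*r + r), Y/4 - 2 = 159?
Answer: 1/644 ≈ 0.0015528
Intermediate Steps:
Y = 644 (Y = 8 + 4*159 = 8 + 636 = 644)
V(r, w) = 2 - 2*r (V(r, w) = 2 - (r + r) = 2 - 2*r)
E(O, I) = 2*O/(-2 + I) (E(O, I) = (O + O)/(I + (2 - 2*2)) = (2*O)/(I + (2 - 4)) = (2*O)/(I - 2) = (2*O)/(-2 + I) = 2*O/(-2 + I))
(√(1/Y + E(0, 6)))² = (√(1/644 + 2*0/(-2 + 6)))² = (√(1/644 + 2*0/4))² = (√(1/644 + 2*0*(¼)))² = (√(1/644 + 0))² = (√(1/644))² = (√161/322)² = 1/644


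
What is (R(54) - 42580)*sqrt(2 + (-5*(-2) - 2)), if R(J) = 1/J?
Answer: -2299319*sqrt(10)/54 ≈ -1.3465e+5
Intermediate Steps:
(R(54) - 42580)*sqrt(2 + (-5*(-2) - 2)) = (1/54 - 42580)*sqrt(2 + (-5*(-2) - 2)) = (1/54 - 42580)*sqrt(2 + (10 - 2)) = -2299319*sqrt(2 + 8)/54 = -2299319*sqrt(10)/54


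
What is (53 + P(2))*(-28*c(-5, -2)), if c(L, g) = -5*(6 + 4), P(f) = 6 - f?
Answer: 79800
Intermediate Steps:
c(L, g) = -50 (c(L, g) = -5*10 = -50)
(53 + P(2))*(-28*c(-5, -2)) = (53 + (6 - 1*2))*(-28*(-50)) = (53 + (6 - 2))*1400 = (53 + 4)*1400 = 57*1400 = 79800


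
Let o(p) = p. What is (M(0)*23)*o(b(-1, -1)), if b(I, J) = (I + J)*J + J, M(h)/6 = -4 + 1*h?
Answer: -552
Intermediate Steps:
M(h) = -24 + 6*h (M(h) = 6*(-4 + 1*h) = 6*(-4 + h) = -24 + 6*h)
b(I, J) = J + J*(I + J) (b(I, J) = J*(I + J) + J = J + J*(I + J))
(M(0)*23)*o(b(-1, -1)) = ((-24 + 6*0)*23)*(-(1 - 1 - 1)) = ((-24 + 0)*23)*(-1*(-1)) = -24*23*1 = -552*1 = -552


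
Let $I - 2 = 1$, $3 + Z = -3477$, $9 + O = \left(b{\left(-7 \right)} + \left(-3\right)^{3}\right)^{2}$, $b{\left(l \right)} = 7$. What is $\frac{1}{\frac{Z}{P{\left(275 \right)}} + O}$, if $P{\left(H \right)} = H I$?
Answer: $\frac{55}{21273} \approx 0.0025854$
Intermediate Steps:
$O = 391$ ($O = -9 + \left(7 + \left(-3\right)^{3}\right)^{2} = -9 + \left(7 - 27\right)^{2} = -9 + \left(-20\right)^{2} = -9 + 400 = 391$)
$Z = -3480$ ($Z = -3 - 3477 = -3480$)
$I = 3$ ($I = 2 + 1 = 3$)
$P{\left(H \right)} = 3 H$ ($P{\left(H \right)} = H 3 = 3 H$)
$\frac{1}{\frac{Z}{P{\left(275 \right)}} + O} = \frac{1}{- \frac{3480}{3 \cdot 275} + 391} = \frac{1}{- \frac{3480}{825} + 391} = \frac{1}{\left(-3480\right) \frac{1}{825} + 391} = \frac{1}{- \frac{232}{55} + 391} = \frac{1}{\frac{21273}{55}} = \frac{55}{21273}$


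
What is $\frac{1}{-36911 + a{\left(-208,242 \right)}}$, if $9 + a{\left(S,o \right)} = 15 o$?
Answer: $- \frac{1}{33290} \approx -3.0039 \cdot 10^{-5}$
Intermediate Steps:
$a{\left(S,o \right)} = -9 + 15 o$
$\frac{1}{-36911 + a{\left(-208,242 \right)}} = \frac{1}{-36911 + \left(-9 + 15 \cdot 242\right)} = \frac{1}{-36911 + \left(-9 + 3630\right)} = \frac{1}{-36911 + 3621} = \frac{1}{-33290} = - \frac{1}{33290}$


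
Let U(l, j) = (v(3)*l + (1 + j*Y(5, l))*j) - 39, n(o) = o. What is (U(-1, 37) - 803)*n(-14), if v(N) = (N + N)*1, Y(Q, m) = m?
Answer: 30520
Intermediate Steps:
v(N) = 2*N (v(N) = (2*N)*1 = 2*N)
U(l, j) = -39 + 6*l + j*(1 + j*l) (U(l, j) = ((2*3)*l + (1 + j*l)*j) - 39 = (6*l + j*(1 + j*l)) - 39 = -39 + 6*l + j*(1 + j*l))
(U(-1, 37) - 803)*n(-14) = ((-39 + 37 + 6*(-1) - 1*37**2) - 803)*(-14) = ((-39 + 37 - 6 - 1*1369) - 803)*(-14) = ((-39 + 37 - 6 - 1369) - 803)*(-14) = (-1377 - 803)*(-14) = -2180*(-14) = 30520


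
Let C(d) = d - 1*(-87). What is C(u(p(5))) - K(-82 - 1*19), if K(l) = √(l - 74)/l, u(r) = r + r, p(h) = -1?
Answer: 85 + 5*I*√7/101 ≈ 85.0 + 0.13098*I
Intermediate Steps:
u(r) = 2*r
C(d) = 87 + d (C(d) = d + 87 = 87 + d)
K(l) = √(-74 + l)/l
C(u(p(5))) - K(-82 - 1*19) = (87 + 2*(-1)) - √(-74 + (-82 - 1*19))/(-82 - 1*19) = (87 - 2) - √(-74 + (-82 - 19))/(-82 - 19) = 85 - √(-74 - 101)/(-101) = 85 - (-1)*√(-175)/101 = 85 - (-1)*5*I*√7/101 = 85 - (-5)*I*√7/101 = 85 + 5*I*√7/101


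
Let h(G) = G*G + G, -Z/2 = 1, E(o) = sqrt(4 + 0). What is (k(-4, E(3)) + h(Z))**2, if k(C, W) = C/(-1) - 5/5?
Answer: 25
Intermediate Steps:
E(o) = 2 (E(o) = sqrt(4) = 2)
Z = -2 (Z = -2*1 = -2)
k(C, W) = -1 - C (k(C, W) = C*(-1) - 5*1/5 = -C - 1 = -1 - C)
h(G) = G + G**2 (h(G) = G**2 + G = G + G**2)
(k(-4, E(3)) + h(Z))**2 = ((-1 - 1*(-4)) - 2*(1 - 2))**2 = ((-1 + 4) - 2*(-1))**2 = (3 + 2)**2 = 5**2 = 25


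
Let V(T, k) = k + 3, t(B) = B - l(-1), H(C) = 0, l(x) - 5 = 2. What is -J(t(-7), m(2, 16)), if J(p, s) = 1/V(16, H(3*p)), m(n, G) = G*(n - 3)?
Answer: -⅓ ≈ -0.33333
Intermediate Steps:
m(n, G) = G*(-3 + n)
l(x) = 7 (l(x) = 5 + 2 = 7)
t(B) = -7 + B (t(B) = B - 1*7 = B - 7 = -7 + B)
V(T, k) = 3 + k
J(p, s) = ⅓ (J(p, s) = 1/(3 + 0) = 1/3 = ⅓)
-J(t(-7), m(2, 16)) = -1*⅓ = -⅓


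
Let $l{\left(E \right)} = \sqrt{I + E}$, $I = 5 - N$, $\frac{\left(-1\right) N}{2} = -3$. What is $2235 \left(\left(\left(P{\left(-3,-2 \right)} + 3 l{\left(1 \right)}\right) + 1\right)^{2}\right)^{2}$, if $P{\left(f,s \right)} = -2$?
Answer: $2235$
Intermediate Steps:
$N = 6$ ($N = \left(-2\right) \left(-3\right) = 6$)
$I = -1$ ($I = 5 - 6 = -1$)
$l{\left(E \right)} = \sqrt{-1 + E}$
$2235 \left(\left(\left(P{\left(-3,-2 \right)} + 3 l{\left(1 \right)}\right) + 1\right)^{2}\right)^{2} = 2235 \left(\left(\left(-2 + 3 \sqrt{-1 + 1}\right) + 1\right)^{2}\right)^{2} = 2235 \left(\left(\left(-2 + 3 \sqrt{0}\right) + 1\right)^{2}\right)^{2} = 2235 \left(\left(\left(-2 + 3 \cdot 0\right) + 1\right)^{2}\right)^{2} = 2235 \left(\left(\left(-2 + 0\right) + 1\right)^{2}\right)^{2} = 2235 \left(\left(-2 + 1\right)^{2}\right)^{2} = 2235 \left(\left(-1\right)^{2}\right)^{2} = 2235 \cdot 1^{2} = 2235 \cdot 1 = 2235$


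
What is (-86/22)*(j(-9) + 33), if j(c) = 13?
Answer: -1978/11 ≈ -179.82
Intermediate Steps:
(-86/22)*(j(-9) + 33) = (-86/22)*(13 + 33) = -86*1/22*46 = -43/11*46 = -1978/11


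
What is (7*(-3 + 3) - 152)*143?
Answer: -21736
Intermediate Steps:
(7*(-3 + 3) - 152)*143 = (7*0 - 152)*143 = (0 - 152)*143 = -152*143 = -21736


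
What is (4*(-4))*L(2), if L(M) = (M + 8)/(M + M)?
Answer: -40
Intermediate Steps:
L(M) = (8 + M)/(2*M) (L(M) = (8 + M)/((2*M)) = (8 + M)*(1/(2*M)) = (8 + M)/(2*M))
(4*(-4))*L(2) = (4*(-4))*((1/2)*(8 + 2)/2) = -8*10/2 = -16*5/2 = -40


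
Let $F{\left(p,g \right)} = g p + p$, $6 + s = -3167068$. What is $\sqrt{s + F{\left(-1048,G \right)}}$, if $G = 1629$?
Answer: $i \sqrt{4875314} \approx 2208.0 i$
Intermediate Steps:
$s = -3167074$ ($s = -6 - 3167068 = -3167074$)
$F{\left(p,g \right)} = p + g p$
$\sqrt{s + F{\left(-1048,G \right)}} = \sqrt{-3167074 - 1048 \left(1 + 1629\right)} = \sqrt{-3167074 - 1708240} = \sqrt{-4875314} = i \sqrt{4875314}$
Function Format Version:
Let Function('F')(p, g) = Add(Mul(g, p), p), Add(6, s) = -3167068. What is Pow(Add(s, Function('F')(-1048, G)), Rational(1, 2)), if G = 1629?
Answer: Mul(I, Pow(4875314, Rational(1, 2))) ≈ Mul(2208.0, I)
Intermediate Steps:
s = -3167074 (s = Add(-6, -3167068) = -3167074)
Function('F')(p, g) = Add(p, Mul(g, p))
Pow(Add(s, Function('F')(-1048, G)), Rational(1, 2)) = Pow(Add(-3167074, Mul(-1048, Add(1, 1629))), Rational(1, 2)) = Pow(Add(-3167074, Mul(-1048, 1630)), Rational(1, 2)) = Pow(Add(-3167074, -1708240), Rational(1, 2)) = Pow(-4875314, Rational(1, 2)) = Mul(I, Pow(4875314, Rational(1, 2)))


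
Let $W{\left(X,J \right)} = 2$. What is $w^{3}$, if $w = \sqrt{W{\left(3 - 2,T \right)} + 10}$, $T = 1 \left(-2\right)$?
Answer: $24 \sqrt{3} \approx 41.569$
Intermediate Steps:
$T = -2$
$w = 2 \sqrt{3}$ ($w = \sqrt{2 + 10} = \sqrt{12} = 2 \sqrt{3} \approx 3.4641$)
$w^{3} = \left(2 \sqrt{3}\right)^{3} = 24 \sqrt{3}$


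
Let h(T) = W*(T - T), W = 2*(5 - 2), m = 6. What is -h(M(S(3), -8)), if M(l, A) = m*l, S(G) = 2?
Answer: 0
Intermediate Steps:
M(l, A) = 6*l
W = 6 (W = 2*3 = 6)
h(T) = 0 (h(T) = 6*(T - T) = 6*0 = 0)
-h(M(S(3), -8)) = -1*0 = 0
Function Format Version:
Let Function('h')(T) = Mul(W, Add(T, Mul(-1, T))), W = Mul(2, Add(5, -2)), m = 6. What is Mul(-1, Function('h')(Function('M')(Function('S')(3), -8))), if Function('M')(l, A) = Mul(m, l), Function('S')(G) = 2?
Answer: 0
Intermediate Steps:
Function('M')(l, A) = Mul(6, l)
W = 6 (W = Mul(2, 3) = 6)
Function('h')(T) = 0 (Function('h')(T) = Mul(6, Add(T, Mul(-1, T))) = Mul(6, 0) = 0)
Mul(-1, Function('h')(Function('M')(Function('S')(3), -8))) = Mul(-1, 0) = 0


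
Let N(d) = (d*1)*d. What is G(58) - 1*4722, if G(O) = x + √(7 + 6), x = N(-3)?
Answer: -4713 + √13 ≈ -4709.4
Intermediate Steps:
N(d) = d² (N(d) = d*d = d²)
x = 9 (x = (-3)² = 9)
G(O) = 9 + √13 (G(O) = 9 + √(7 + 6) = 9 + √13)
G(58) - 1*4722 = (9 + √13) - 1*4722 = (9 + √13) - 4722 = -4713 + √13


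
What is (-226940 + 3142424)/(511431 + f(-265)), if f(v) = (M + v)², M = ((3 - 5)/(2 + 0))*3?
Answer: 2915484/583255 ≈ 4.9986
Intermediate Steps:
M = -3 (M = -2/2*3 = -2*½*3 = -1*3 = -3)
f(v) = (-3 + v)²
(-226940 + 3142424)/(511431 + f(-265)) = (-226940 + 3142424)/(511431 + (-3 - 265)²) = 2915484/(511431 + (-268)²) = 2915484/(511431 + 71824) = 2915484/583255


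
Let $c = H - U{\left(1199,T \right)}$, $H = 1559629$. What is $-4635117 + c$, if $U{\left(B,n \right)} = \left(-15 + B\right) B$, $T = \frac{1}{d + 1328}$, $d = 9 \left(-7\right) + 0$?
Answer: $-4495104$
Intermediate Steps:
$d = -63$ ($d = -63 + 0 = -63$)
$T = \frac{1}{1265}$ ($T = \frac{1}{-63 + 1328} = \frac{1}{1265} \approx 0.00079051$)
$U{\left(B,n \right)} = B \left(-15 + B\right)$
$c = 140013$ ($c = 1559629 - 1199 \left(-15 + 1199\right) = 1559629 - 1199 \cdot 1184 = 1559629 - 1419616 = 140013$)
$-4635117 + c = -4635117 + 140013 = -4495104$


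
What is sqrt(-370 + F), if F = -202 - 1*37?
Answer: I*sqrt(609) ≈ 24.678*I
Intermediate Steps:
F = -239 (F = -202 - 37 = -239)
sqrt(-370 + F) = sqrt(-370 - 239) = sqrt(-609) = I*sqrt(609)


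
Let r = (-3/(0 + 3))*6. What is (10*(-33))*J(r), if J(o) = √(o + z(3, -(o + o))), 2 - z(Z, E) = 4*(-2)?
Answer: -660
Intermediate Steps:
z(Z, E) = 10 (z(Z, E) = 2 - 4*(-2) = 2 - 1*(-8) = 2 + 8 = 10)
r = -6 (r = (-3/3)*6 = ((⅓)*(-3))*6 = -1*6 = -6)
J(o) = √(10 + o) (J(o) = √(o + 10) = √(10 + o))
(10*(-33))*J(r) = (10*(-33))*√(10 - 6) = -330*√4 = -330*2 = -660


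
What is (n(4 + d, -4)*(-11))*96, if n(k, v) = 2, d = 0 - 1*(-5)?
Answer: -2112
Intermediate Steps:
d = 5 (d = 0 + 5 = 5)
(n(4 + d, -4)*(-11))*96 = (2*(-11))*96 = -22*96 = -2112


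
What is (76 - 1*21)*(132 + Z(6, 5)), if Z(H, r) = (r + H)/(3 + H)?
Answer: 65945/9 ≈ 7327.2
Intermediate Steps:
Z(H, r) = (H + r)/(3 + H)
(76 - 1*21)*(132 + Z(6, 5)) = (76 - 1*21)*(132 + (6 + 5)/(3 + 6)) = (76 - 21)*(132 + 11/9) = 55*(132 + (⅑)*11) = 55*(132 + 11/9) = 55*(1199/9) = 65945/9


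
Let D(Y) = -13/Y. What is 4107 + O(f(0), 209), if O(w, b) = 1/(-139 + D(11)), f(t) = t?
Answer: 6332983/1542 ≈ 4107.0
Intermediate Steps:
O(w, b) = -11/1542 (O(w, b) = 1/(-139 - 13/11) = 1/(-1542/11) = -11/1542)
4107 + O(f(0), 209) = 4107 - 11/1542 = 6332983/1542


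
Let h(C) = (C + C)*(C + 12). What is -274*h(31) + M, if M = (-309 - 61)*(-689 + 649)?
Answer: -715684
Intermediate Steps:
h(C) = 2*C*(12 + C) (h(C) = (2*C)*(12 + C) = 2*C*(12 + C))
M = 14800 (M = -370*(-40) = 14800)
-274*h(31) + M = -548*31*(12 + 31) + 14800 = -548*31*43 + 14800 = -274*2666 + 14800 = -730484 + 14800 = -715684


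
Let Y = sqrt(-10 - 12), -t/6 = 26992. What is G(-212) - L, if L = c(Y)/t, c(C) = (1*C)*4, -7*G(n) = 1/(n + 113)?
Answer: 1/693 + I*sqrt(22)/40488 ≈ 0.001443 + 0.00011585*I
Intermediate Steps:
t = -161952 (t = -6*26992 = -161952)
Y = I*sqrt(22) (Y = sqrt(-22) = I*sqrt(22) ≈ 4.6904*I)
G(n) = -1/(7*(113 + n)) (G(n) = -1/(7*(n + 113)) = -1/(7*(113 + n)))
c(C) = 4*C (c(C) = C*4 = 4*C)
L = -I*sqrt(22)/40488 (L = (4*(I*sqrt(22)))/(-161952) = (4*I*sqrt(22))*(-1/161952) = -I*sqrt(22)/40488 ≈ -0.00011585*I)
G(-212) - L = -1/(791 + 7*(-212)) - (-1)*I*sqrt(22)/40488 = -1/(791 - 1484) + I*sqrt(22)/40488 = -1/(-693) + I*sqrt(22)/40488 = -1*(-1/693) + I*sqrt(22)/40488 = 1/693 + I*sqrt(22)/40488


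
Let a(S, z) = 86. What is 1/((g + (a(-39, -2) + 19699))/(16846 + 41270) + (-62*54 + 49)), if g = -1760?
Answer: -58116/191706659 ≈ -0.00030315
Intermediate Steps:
1/((g + (a(-39, -2) + 19699))/(16846 + 41270) + (-62*54 + 49)) = 1/((-1760 + (86 + 19699))/(16846 + 41270) + (-62*54 + 49)) = 1/((-1760 + 19785)/58116 + (-3348 + 49)) = 1/(18025*(1/58116) - 3299) = 1/(18025/58116 - 3299) = 1/(-191706659/58116) = -58116/191706659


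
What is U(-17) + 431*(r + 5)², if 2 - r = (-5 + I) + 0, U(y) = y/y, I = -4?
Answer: 110337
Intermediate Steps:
U(y) = 1
r = 11 (r = 2 - ((-5 - 4) + 0) = 2 - (-9 + 0) = 2 - 1*(-9) = 2 + 9 = 11)
U(-17) + 431*(r + 5)² = 1 + 431*(11 + 5)² = 1 + 431*16² = 1 + 431*256 = 1 + 110336 = 110337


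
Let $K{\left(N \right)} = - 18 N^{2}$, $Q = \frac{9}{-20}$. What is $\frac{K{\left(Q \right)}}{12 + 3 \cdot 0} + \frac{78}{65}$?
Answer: $\frac{717}{800} \approx 0.89625$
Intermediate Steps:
$Q = - \frac{9}{20}$ ($Q = 9 \left(- \frac{1}{20}\right) = - \frac{9}{20} \approx -0.45$)
$\frac{K{\left(Q \right)}}{12 + 3 \cdot 0} + \frac{78}{65} = \frac{\left(-18\right) \left(- \frac{9}{20}\right)^{2}}{12 + 3 \cdot 0} + \frac{78}{65} = \frac{\left(-18\right) \frac{81}{400}}{12 + 0} + 78 \cdot \frac{1}{65} = - \frac{729}{200 \cdot 12} + \frac{6}{5} = \left(- \frac{729}{200}\right) \frac{1}{12} + \frac{6}{5} = - \frac{243}{800} + \frac{6}{5} = \frac{717}{800}$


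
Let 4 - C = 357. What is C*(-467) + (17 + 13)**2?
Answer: 165751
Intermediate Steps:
C = -353 (C = 4 - 1*357 = 4 - 357 = -353)
C*(-467) + (17 + 13)**2 = -353*(-467) + (17 + 13)**2 = 164851 + 30**2 = 164851 + 900 = 165751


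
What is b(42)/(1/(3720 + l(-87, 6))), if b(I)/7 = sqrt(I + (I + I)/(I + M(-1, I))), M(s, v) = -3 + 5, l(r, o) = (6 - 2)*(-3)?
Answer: 25956*sqrt(5313)/11 ≈ 1.7199e+5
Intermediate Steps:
l(r, o) = -12 (l(r, o) = 4*(-3) = -12)
M(s, v) = 2
b(I) = 7*sqrt(I + 2*I/(2 + I)) (b(I) = 7*sqrt(I + (I + I)/(I + 2)) = 7*sqrt(I + (2*I)/(2 + I)) = 7*sqrt(I + 2*I/(2 + I)))
b(42)/(1/(3720 + l(-87, 6))) = (7*sqrt(42*(4 + 42)/(2 + 42)))/(1/(3720 - 12)) = (7*sqrt(42*46/44))/(1/3708) = (7*sqrt(42*(1/44)*46))/(1/3708) = (7*sqrt(483/11))*3708 = (7*(sqrt(5313)/11))*3708 = (7*sqrt(5313)/11)*3708 = 25956*sqrt(5313)/11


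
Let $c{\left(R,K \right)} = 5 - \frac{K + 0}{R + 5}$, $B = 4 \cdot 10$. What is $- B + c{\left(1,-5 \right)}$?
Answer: $- \frac{205}{6} \approx -34.167$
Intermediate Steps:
$B = 40$
$c{\left(R,K \right)} = 5 - \frac{K}{5 + R}$
$- B + c{\left(1,-5 \right)} = \left(-1\right) 40 + \frac{25 - -5 + 5 \cdot 1}{5 + 1} = -40 + \frac{25 + 5 + 5}{6} = -40 + \frac{1}{6} \cdot 35 = -40 + \frac{35}{6} = - \frac{205}{6}$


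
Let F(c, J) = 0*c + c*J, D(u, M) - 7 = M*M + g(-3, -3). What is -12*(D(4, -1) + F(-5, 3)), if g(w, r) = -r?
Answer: 48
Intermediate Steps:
D(u, M) = 10 + M² (D(u, M) = 7 + (M*M - 1*(-3)) = 7 + (M² + 3) = 7 + (3 + M²) = 10 + M²)
F(c, J) = J*c (F(c, J) = 0 + J*c = J*c)
-12*(D(4, -1) + F(-5, 3)) = -12*((10 + (-1)²) + 3*(-5)) = -12*((10 + 1) - 15) = -12*(11 - 15) = -12*(-4) = 48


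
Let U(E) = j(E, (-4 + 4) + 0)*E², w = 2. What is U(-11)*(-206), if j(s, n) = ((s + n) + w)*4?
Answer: 897336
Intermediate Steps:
j(s, n) = 8 + 4*n + 4*s (j(s, n) = ((s + n) + 2)*4 = ((n + s) + 2)*4 = (2 + n + s)*4 = 8 + 4*n + 4*s)
U(E) = E²*(8 + 4*E) (U(E) = (8 + 4*((-4 + 4) + 0) + 4*E)*E² = (8 + 4*(0 + 0) + 4*E)*E² = (8 + 4*0 + 4*E)*E² = (8 + 0 + 4*E)*E² = (8 + 4*E)*E² = E²*(8 + 4*E))
U(-11)*(-206) = (4*(-11)²*(2 - 11))*(-206) = (4*121*(-9))*(-206) = -4356*(-206) = 897336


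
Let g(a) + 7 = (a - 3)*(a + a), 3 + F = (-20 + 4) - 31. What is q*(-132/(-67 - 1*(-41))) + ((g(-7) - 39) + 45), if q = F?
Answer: -1493/13 ≈ -114.85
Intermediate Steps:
F = -50 (F = -3 + ((-20 + 4) - 31) = -3 + (-16 - 31) = -3 - 47 = -50)
g(a) = -7 + 2*a*(-3 + a) (g(a) = -7 + (a - 3)*(a + a) = -7 + (-3 + a)*(2*a) = -7 + 2*a*(-3 + a))
q = -50
q*(-132/(-67 - 1*(-41))) + ((g(-7) - 39) + 45) = -(-6600)/(-67 - 1*(-41)) + (((-7 - 6*(-7) + 2*(-7)**2) - 39) + 45) = -(-6600)/(-67 + 41) + (((-7 + 42 + 2*49) - 39) + 45) = -(-6600)/(-26) + (((-7 + 42 + 98) - 39) + 45) = -(-6600)*(-1)/26 + ((133 - 39) + 45) = -50*66/13 + (94 + 45) = -3300/13 + 139 = -1493/13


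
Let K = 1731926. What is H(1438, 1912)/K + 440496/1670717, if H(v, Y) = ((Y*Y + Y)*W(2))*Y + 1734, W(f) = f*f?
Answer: 23368495320711335/1446779105471 ≈ 16152.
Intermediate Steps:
W(f) = f²
H(v, Y) = 1734 + Y*(4*Y + 4*Y²) (H(v, Y) = ((Y*Y + Y)*2²)*Y + 1734 = ((Y² + Y)*4)*Y + 1734 = ((Y + Y²)*4)*Y + 1734 = (4*Y + 4*Y²)*Y + 1734 = Y*(4*Y + 4*Y²) + 1734 = 1734 + Y*(4*Y + 4*Y²))
H(1438, 1912)/K + 440496/1670717 = (1734 + 4*1912² + 4*1912³)/1731926 + 440496/1670717 = (1734 + 4*3655744 + 4*6989782528)*(1/1731926) + 440496*(1/1670717) = (1734 + 14622976 + 27959130112)*(1/1731926) + 440496/1670717 = 27973754822*(1/1731926) + 440496/1670717 = 13986877411/865963 + 440496/1670717 = 23368495320711335/1446779105471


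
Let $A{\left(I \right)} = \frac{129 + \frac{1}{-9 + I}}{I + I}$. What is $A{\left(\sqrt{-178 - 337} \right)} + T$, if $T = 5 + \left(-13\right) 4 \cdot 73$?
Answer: $\frac{3 \left(- 2347267 i - 260238 \sqrt{515}\right)}{206 \left(\sqrt{515} + 9 i\right)} \approx -3791.0 - 2.8419 i$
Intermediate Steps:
$T = -3791$ ($T = 5 - 3796 = -3791$)
$A{\left(I \right)} = \frac{129 + \frac{1}{-9 + I}}{2 I}$
$A{\left(\sqrt{-178 - 337} \right)} + T = \frac{-1160 + 129 \sqrt{-178 - 337}}{2 \sqrt{-178 - 337} \left(-9 + \sqrt{-178 - 337}\right)} - 3791 = \frac{-1160 + 129 \sqrt{-515}}{2 \sqrt{-515} \left(-9 + \sqrt{-515}\right)} - 3791 = \frac{-1160 + 129 i \sqrt{515}}{2 i \sqrt{515} \left(-9 + i \sqrt{515}\right)} - 3791 = \frac{- \frac{i \sqrt{515}}{515} \left(-1160 + 129 i \sqrt{515}\right)}{2 \left(-9 + i \sqrt{515}\right)} - 3791 = - \frac{i \sqrt{515} \left(-1160 + 129 i \sqrt{515}\right)}{1030 \left(-9 + i \sqrt{515}\right)} - 3791 = -3791 - \frac{i \sqrt{515} \left(-1160 + 129 i \sqrt{515}\right)}{1030 \left(-9 + i \sqrt{515}\right)}$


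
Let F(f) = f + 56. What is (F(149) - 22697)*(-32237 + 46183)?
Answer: -313673432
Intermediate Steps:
F(f) = 56 + f
(F(149) - 22697)*(-32237 + 46183) = ((56 + 149) - 22697)*(-32237 + 46183) = (205 - 22697)*13946 = -22492*13946 = -313673432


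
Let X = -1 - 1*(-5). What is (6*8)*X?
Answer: 192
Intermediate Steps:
X = 4 (X = -1 + 5 = 4)
(6*8)*X = (6*8)*4 = 48*4 = 192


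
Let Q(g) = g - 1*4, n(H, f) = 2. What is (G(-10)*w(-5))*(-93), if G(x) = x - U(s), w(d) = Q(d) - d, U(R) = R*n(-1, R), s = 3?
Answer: -5952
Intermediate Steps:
Q(g) = -4 + g (Q(g) = g - 4 = -4 + g)
U(R) = 2*R (U(R) = R*2 = 2*R)
w(d) = -4 (w(d) = (-4 + d) - d = -4)
G(x) = -6 + x (G(x) = x - 2*3 = x - 1*6 = x - 6 = -6 + x)
(G(-10)*w(-5))*(-93) = ((-6 - 10)*(-4))*(-93) = -16*(-4)*(-93) = 64*(-93) = -5952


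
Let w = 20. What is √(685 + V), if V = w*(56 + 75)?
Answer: √3305 ≈ 57.489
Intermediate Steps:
V = 2620 (V = 20*(56 + 75) = 20*131 = 2620)
√(685 + V) = √(685 + 2620) = √3305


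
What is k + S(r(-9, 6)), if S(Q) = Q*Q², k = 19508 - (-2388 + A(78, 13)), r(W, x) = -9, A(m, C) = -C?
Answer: 21180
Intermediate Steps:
k = 21909 (k = 19508 - (-2388 - 1*13) = 19508 - (-2388 - 13) = 19508 - 1*(-2401) = 19508 + 2401 = 21909)
S(Q) = Q³
k + S(r(-9, 6)) = 21909 + (-9)³ = 21909 - 729 = 21180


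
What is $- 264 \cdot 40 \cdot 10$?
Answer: $-105600$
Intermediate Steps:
$- 264 \cdot 40 \cdot 10 = \left(-264\right) 400 = -105600$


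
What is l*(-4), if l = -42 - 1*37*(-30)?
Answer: -4272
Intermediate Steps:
l = 1068 (l = -42 - 37*(-30) = -42 + 1110 = 1068)
l*(-4) = 1068*(-4) = -4272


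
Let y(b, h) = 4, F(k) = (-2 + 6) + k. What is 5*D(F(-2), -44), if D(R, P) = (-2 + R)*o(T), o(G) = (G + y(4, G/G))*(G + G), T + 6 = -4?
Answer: 0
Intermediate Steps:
F(k) = 4 + k
T = -10 (T = -6 - 4 = -10)
o(G) = 2*G*(4 + G) (o(G) = (G + 4)*(G + G) = (4 + G)*(2*G) = 2*G*(4 + G))
D(R, P) = -240 + 120*R (D(R, P) = (-2 + R)*(2*(-10)*(4 - 10)) = (-2 + R)*(2*(-10)*(-6)) = (-2 + R)*120 = -240 + 120*R)
5*D(F(-2), -44) = 5*(-240 + 120*(4 - 2)) = 5*(-240 + 120*2) = 5*(-240 + 240) = 5*0 = 0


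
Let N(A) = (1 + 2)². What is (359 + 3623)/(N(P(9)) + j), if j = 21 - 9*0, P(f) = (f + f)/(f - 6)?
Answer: 1991/15 ≈ 132.73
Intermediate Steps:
P(f) = 2*f/(-6 + f) (P(f) = (2*f)/(-6 + f) = 2*f/(-6 + f))
N(A) = 9 (N(A) = 3² = 9)
j = 21 (j = 21 + 0 = 21)
(359 + 3623)/(N(P(9)) + j) = (359 + 3623)/(9 + 21) = 3982/30 = 3982*(1/30) = 1991/15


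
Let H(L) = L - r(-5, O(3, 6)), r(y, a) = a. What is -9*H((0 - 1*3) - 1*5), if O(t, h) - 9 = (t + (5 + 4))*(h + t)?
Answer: 1125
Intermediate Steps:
O(t, h) = 9 + (9 + t)*(h + t) (O(t, h) = 9 + (t + (5 + 4))*(h + t) = 9 + (t + 9)*(h + t) = 9 + (9 + t)*(h + t))
H(L) = -117 + L (H(L) = L - (9 + 3² + 9*6 + 9*3 + 6*3) = L - (9 + 9 + 54 + 27 + 18) = L - 1*117 = L - 117 = -117 + L)
-9*H((0 - 1*3) - 1*5) = -9*(-117 + ((0 - 1*3) - 1*5)) = -9*(-117 + ((0 - 3) - 5)) = -9*(-117 + (-3 - 5)) = -9*(-117 - 8) = -9*(-125) = 1125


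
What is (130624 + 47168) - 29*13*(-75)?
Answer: 206067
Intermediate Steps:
(130624 + 47168) - 29*13*(-75) = 177792 - 377*(-75) = 177792 + 28275 = 206067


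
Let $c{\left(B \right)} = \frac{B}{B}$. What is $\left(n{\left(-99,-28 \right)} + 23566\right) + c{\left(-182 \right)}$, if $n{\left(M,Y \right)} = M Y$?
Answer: $26339$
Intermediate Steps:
$c{\left(B \right)} = 1$
$\left(n{\left(-99,-28 \right)} + 23566\right) + c{\left(-182 \right)} = \left(\left(-99\right) \left(-28\right) + 23566\right) + 1 = \left(2772 + 23566\right) + 1 = 26338 + 1 = 26339$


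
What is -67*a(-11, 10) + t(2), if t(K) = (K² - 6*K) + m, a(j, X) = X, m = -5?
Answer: -683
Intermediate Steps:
t(K) = -5 + K² - 6*K (t(K) = (K² - 6*K) - 5 = -5 + K² - 6*K)
-67*a(-11, 10) + t(2) = -67*10 + (-5 + 2² - 6*2) = -670 + (-5 + 4 - 12) = -670 - 13 = -683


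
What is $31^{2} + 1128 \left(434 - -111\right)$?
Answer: $615721$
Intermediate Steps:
$31^{2} + 1128 \left(434 - -111\right) = 961 + 1128 \left(434 + 111\right) = 961 + 1128 \cdot 545 = 961 + 614760 = 615721$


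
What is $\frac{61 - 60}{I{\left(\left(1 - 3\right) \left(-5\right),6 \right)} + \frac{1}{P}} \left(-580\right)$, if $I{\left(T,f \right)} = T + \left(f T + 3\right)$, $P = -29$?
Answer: $- \frac{4205}{529} \approx -7.949$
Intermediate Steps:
$I{\left(T,f \right)} = 3 + T + T f$ ($I{\left(T,f \right)} = T + \left(T f + 3\right) = T + \left(3 + T f\right) = 3 + T + T f$)
$\frac{61 - 60}{I{\left(\left(1 - 3\right) \left(-5\right),6 \right)} + \frac{1}{P}} \left(-580\right) = \frac{61 - 60}{\left(3 + \left(1 - 3\right) \left(-5\right) + \left(1 - 3\right) \left(-5\right) 6\right) + \frac{1}{-29}} \left(-580\right) = 1 \frac{1}{\left(3 - -10 + \left(-2\right) \left(-5\right) 6\right) - \frac{1}{29}} \left(-580\right) = 1 \frac{1}{\left(3 + 10 + 10 \cdot 6\right) - \frac{1}{29}} \left(-580\right) = 1 \frac{1}{\left(3 + 10 + 60\right) - \frac{1}{29}} \left(-580\right) = 1 \frac{1}{73 - \frac{1}{29}} \left(-580\right) = 1 \frac{1}{\frac{2116}{29}} \left(-580\right) = 1 \cdot \frac{29}{2116} \left(-580\right) = \frac{29}{2116} \left(-580\right) = - \frac{4205}{529}$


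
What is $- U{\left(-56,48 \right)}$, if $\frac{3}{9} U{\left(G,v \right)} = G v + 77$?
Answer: $7833$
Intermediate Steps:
$U{\left(G,v \right)} = 231 + 3 G v$ ($U{\left(G,v \right)} = 3 \left(G v + 77\right) = 3 \left(77 + G v\right) = 231 + 3 G v$)
$- U{\left(-56,48 \right)} = - (231 + 3 \left(-56\right) 48) = - (231 - 8064) = \left(-1\right) \left(-7833\right) = 7833$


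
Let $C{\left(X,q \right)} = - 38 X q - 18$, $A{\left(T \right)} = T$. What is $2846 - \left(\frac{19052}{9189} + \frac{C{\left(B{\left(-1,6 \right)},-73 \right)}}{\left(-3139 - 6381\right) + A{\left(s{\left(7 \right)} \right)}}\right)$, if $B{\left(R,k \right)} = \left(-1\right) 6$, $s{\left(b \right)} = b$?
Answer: $\frac{27605402092}{9712773} \approx 2842.2$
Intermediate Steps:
$B{\left(R,k \right)} = -6$
$C{\left(X,q \right)} = -18 - 38 X q$ ($C{\left(X,q \right)} = - 38 X q - 18 = -18 - 38 X q$)
$2846 - \left(\frac{19052}{9189} + \frac{C{\left(B{\left(-1,6 \right)},-73 \right)}}{\left(-3139 - 6381\right) + A{\left(s{\left(7 \right)} \right)}}\right) = 2846 - \left(\frac{19052}{9189} + \frac{-18 - \left(-228\right) \left(-73\right)}{\left(-3139 - 6381\right) + 7}\right) = 2846 - \left(19052 \cdot \frac{1}{9189} + \frac{-18 - 16644}{-9520 + 7}\right) = 2846 - \left(\frac{19052}{9189} - \frac{16662}{-9513}\right) = 2846 - \left(\frac{19052}{9189} - - \frac{5554}{3171}\right) = 2846 - \left(\frac{19052}{9189} + \frac{5554}{3171}\right) = 2846 - \frac{37149866}{9712773} = \frac{27605402092}{9712773}$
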